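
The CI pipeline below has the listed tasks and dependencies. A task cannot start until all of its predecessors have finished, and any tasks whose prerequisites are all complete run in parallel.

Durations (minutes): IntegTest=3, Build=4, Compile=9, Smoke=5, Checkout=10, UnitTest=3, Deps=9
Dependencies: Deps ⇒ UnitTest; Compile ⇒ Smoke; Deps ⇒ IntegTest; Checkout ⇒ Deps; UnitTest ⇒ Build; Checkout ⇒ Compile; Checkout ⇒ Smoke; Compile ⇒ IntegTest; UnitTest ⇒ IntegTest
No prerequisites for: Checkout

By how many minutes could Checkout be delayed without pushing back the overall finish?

The longest chain is Checkout→Deps→UnitTest→Build = 10+9+3+4 = 26; overall finish 26 minutes.
Checkout finishes as early as 10 and must finish by 10.
Slack of Checkout = 0 − 0 = 0 minutes.

0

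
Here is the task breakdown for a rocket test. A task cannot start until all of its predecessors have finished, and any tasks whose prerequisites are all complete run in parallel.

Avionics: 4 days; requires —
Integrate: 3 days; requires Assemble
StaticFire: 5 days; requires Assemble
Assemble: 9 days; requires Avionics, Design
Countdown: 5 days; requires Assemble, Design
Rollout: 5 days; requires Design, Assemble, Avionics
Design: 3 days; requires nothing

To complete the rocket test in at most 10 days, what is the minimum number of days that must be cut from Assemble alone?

Current finish: 18 days; target: 10.
Assemble is on every critical path, so each day cut from Assemble cuts the finish by one (this holds down to a finish of 10).
Need 18 − 10 = 8 days off Assemble → Assemble becomes 1 day, finish becomes 10.

8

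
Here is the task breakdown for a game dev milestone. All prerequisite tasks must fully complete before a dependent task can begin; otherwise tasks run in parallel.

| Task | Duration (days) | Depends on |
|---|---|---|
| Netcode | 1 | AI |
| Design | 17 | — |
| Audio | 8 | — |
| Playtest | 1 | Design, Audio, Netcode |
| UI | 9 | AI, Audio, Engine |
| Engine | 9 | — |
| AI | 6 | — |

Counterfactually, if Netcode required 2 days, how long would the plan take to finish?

Critical path before the change: Design→Playtest = 17+1 = 18 giving 18 days.
Netcode has 10 days of float (longest path through it is 8).
The critical path is still Design→Playtest; finish is now 18 days.

18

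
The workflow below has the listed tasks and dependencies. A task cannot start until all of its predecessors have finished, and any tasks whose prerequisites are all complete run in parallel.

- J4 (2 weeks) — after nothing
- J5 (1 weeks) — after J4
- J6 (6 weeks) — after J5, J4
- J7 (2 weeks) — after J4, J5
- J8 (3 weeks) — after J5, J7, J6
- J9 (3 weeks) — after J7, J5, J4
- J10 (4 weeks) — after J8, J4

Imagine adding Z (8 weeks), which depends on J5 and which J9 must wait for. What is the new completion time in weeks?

Originally the project takes 16 weeks.
With Z inserted, J9 now waits for max(J7, J5, J4, Z).
New critical path: J4→J5→J6→J8→J10 = 2+1+6+3+4 = 16 ⇒ 16 weeks.

16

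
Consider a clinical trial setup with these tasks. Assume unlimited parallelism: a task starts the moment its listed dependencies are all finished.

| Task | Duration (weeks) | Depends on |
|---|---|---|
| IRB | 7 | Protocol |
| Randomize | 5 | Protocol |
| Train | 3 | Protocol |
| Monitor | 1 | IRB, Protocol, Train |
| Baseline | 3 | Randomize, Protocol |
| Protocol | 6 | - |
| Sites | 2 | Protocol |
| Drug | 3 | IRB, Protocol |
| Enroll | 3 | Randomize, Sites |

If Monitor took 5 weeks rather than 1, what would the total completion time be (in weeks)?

18

Baseline: Protocol→IRB→Drug = 6+7+3 = 16 → 16 weeks.
The longest path through Monitor is only 14 weeks, so Monitor has float 2.
Now Protocol→IRB→Monitor = 6+7+5 = 18 is longest, so the finish becomes 18 weeks.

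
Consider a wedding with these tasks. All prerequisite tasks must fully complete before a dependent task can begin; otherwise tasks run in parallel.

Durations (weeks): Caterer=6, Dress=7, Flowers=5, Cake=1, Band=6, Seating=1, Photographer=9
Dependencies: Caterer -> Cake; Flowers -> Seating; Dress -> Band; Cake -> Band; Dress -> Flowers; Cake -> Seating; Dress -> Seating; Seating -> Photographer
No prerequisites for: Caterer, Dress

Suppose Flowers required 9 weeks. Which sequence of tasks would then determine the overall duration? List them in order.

Actual critical path: Dress→Flowers→Seating→Photographer = 7+5+1+9 = 22 ⇒ 22 weeks.
Flowers is on the critical path; changing it to 9 makes that path 26 weeks.
That remains the longest chain; total 26 weeks.

Dress, Flowers, Seating, Photographer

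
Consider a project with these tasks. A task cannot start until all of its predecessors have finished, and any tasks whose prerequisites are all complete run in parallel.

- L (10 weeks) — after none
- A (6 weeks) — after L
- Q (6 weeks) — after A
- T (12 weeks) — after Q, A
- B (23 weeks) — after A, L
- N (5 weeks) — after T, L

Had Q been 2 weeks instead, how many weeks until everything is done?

39

As given, the longest chain is L→A→Q→T→N = 10+6+6+12+5 = 39, so the finish is 39 weeks.
Q lies on that path, so at 2 weeks the path becomes 35 weeks.
The binding chain switches to L→A→B = 10+6+23 = 39; finish 39 weeks.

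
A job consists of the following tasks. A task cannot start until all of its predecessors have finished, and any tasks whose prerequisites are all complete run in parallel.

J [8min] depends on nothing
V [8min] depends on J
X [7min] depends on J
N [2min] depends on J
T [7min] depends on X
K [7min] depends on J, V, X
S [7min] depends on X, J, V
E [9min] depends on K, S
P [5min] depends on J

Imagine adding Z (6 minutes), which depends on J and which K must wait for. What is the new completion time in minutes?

Originally the plan takes 32 minutes.
With Z inserted, K now waits for max(J, V, X, Z).
New critical path: J→V→K→E = 8+8+7+9 = 32 ⇒ 32 minutes.

32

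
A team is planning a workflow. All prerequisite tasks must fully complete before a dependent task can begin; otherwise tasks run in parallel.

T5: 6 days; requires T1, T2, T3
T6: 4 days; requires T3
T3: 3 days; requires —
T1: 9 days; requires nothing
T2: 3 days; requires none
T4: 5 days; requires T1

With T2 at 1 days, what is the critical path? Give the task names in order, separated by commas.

T1, T5

As given, the longest chain is T1→T5 = 9+6 = 15, so the finish is 15 days.
T2 has 6 days of float (longest path through it is 9).
The critical path is still T1→T5; finish is now 15 days.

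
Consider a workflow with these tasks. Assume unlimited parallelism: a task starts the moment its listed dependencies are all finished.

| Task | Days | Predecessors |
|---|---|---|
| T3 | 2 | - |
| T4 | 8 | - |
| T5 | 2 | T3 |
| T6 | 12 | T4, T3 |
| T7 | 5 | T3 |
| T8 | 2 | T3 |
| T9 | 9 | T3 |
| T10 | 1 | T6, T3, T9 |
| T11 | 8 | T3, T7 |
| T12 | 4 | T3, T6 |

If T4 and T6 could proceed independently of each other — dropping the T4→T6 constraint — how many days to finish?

18

Original critical path: T4→T6→T12 = 8+12+4 = 24 ⇒ 24 days.
Without T4→T6, T6's earliest start moves from 8 to 2.
The longest chain is now T3→T6→T12 = 2+12+4 = 18, so the schedule takes 18 days.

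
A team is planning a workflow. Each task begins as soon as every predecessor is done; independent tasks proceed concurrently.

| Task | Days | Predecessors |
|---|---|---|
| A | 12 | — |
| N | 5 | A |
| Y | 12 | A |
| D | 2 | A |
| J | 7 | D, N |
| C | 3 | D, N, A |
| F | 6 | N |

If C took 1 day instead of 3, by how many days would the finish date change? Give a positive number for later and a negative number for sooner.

0

Actual critical path: A→N→J = 12+5+7 = 24 ⇒ 24 days.
C has 4 days of float (longest path through it is 20).
That remains the longest chain; total 24 days.
Change in finish: 24 − 24 = +0 days.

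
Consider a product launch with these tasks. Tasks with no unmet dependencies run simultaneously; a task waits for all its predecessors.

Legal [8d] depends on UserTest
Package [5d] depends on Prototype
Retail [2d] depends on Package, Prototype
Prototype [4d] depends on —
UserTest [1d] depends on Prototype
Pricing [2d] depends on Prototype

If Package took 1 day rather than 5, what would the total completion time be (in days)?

As given, the longest chain is Prototype→UserTest→Legal = 4+1+8 = 13, so the finish is 13 days.
The longest path through Package is only 11 days, so Package has float 2.
No other chain overtakes it, so the finish is 13 days.

13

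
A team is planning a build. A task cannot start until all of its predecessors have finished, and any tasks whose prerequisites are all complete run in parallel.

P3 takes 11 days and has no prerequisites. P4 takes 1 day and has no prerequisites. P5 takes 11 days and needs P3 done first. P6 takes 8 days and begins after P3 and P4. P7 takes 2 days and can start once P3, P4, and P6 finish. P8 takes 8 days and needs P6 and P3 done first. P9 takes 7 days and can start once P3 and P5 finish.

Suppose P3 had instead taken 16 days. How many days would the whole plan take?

The binding path is P3→P5→P9 = 11+11+7 = 29; finish at 29 days.
P3 is on the critical path; changing it to 16 makes that path 34 days.
That remains the longest chain; total 34 days.

34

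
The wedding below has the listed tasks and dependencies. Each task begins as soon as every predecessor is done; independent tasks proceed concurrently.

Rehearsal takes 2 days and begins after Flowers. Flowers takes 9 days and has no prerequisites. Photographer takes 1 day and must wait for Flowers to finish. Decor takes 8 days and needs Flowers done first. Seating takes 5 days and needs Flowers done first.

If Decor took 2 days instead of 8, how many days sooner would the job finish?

Critical path before the change: Flowers→Decor = 9+8 = 17 giving 17 days.
Decor is on the critical path; changing it to 2 makes that path 11 days.
New critical path: Flowers→Seating = 9+5 = 14 ⇒ 14 days.
Change in finish: 14 − 17 = -3 days.

3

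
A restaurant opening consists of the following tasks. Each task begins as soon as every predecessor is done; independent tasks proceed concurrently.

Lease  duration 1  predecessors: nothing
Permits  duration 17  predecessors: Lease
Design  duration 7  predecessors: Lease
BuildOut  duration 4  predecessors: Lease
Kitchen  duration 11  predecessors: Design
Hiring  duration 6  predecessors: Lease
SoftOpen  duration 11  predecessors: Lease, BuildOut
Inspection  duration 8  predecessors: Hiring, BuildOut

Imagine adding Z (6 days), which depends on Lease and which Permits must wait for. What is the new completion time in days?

24

Originally the plan takes 19 days.
With Z inserted, Permits now waits for max(Lease, Z).
New critical path: Lease→Z→Permits = 1+6+17 = 24 ⇒ 24 days.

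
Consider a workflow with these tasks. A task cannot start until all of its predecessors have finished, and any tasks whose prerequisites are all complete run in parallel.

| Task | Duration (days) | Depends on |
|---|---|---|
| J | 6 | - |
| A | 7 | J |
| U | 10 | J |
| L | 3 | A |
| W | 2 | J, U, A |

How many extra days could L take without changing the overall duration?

2

J→U→W = 6+10+2 = 18 sets the makespan at 18 days.
The longest chain containing L totals 16 days.
Float = 18 − 16 = 2.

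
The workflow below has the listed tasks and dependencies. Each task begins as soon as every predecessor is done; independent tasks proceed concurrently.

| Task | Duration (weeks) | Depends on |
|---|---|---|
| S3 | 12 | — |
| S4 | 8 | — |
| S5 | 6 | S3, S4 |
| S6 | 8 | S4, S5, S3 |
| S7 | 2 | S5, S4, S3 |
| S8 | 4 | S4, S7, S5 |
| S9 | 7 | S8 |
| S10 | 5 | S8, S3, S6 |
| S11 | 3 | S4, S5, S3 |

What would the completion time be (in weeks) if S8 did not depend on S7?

With the dependency in place, S3→S5→S6→S10 = 12+6+8+5 = 31 sets the finish at 31 weeks.
Without S7→S8, S8's earliest start moves from 20 to 18.
The longest chain is now S3→S5→S6→S10 = 12+6+8+5 = 31, so the project takes 31 weeks.

31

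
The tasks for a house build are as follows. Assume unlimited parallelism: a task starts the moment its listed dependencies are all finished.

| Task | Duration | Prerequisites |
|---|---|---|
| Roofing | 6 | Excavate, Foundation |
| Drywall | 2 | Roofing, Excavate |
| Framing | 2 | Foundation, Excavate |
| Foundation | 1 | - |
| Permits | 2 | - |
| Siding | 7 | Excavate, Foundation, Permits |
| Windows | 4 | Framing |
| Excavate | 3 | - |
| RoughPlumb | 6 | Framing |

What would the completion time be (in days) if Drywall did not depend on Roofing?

With the dependency in place, Excavate→Framing→RoughPlumb = 3+2+6 = 11 sets the finish at 11 days.
Without Roofing→Drywall, Drywall's earliest start moves from 9 to 3.
After: Excavate→Framing→RoughPlumb = 3+2+6 = 11 → 11 days.

11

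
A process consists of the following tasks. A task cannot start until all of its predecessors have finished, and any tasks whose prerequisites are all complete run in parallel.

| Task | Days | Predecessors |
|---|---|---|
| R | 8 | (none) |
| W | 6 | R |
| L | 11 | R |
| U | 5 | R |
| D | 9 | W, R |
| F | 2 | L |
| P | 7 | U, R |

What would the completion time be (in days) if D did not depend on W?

21

With the dependency in place, R→W→D = 8+6+9 = 23 sets the finish at 23 days.
Without W→D, D's earliest start moves from 14 to 8.
After: R→L→F = 8+11+2 = 21 → 21 days.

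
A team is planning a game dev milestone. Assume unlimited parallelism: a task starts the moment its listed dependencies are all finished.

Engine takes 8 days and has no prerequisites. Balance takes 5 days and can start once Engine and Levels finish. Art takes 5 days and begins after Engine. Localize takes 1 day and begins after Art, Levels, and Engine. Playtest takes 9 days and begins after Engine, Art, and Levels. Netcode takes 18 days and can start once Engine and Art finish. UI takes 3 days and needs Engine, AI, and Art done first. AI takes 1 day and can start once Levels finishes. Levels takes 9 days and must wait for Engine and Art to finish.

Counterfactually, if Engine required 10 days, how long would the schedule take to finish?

33

Critical path before the change: Engine→Art→Levels→Playtest = 8+5+9+9 = 31 giving 31 days.
Engine is on the critical path; changing it to 10 makes that path 33 days.
The critical path is still Engine→Art→Levels→Playtest; finish is now 33 days.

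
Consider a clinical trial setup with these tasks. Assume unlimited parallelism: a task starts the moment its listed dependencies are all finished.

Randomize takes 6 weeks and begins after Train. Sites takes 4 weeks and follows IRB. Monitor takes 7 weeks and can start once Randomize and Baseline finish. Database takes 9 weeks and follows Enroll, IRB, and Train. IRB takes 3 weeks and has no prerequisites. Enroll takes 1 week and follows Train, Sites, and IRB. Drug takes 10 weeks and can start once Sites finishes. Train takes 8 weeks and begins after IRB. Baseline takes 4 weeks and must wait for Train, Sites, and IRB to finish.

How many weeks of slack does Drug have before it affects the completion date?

IRB→Train→Randomize→Monitor = 3+8+6+7 = 24 sets the makespan at 24 weeks.
Longest path through Drug: 17 weeks (earliest finish 17, latest finish 24).
Float = 24 − 17 = 7.

7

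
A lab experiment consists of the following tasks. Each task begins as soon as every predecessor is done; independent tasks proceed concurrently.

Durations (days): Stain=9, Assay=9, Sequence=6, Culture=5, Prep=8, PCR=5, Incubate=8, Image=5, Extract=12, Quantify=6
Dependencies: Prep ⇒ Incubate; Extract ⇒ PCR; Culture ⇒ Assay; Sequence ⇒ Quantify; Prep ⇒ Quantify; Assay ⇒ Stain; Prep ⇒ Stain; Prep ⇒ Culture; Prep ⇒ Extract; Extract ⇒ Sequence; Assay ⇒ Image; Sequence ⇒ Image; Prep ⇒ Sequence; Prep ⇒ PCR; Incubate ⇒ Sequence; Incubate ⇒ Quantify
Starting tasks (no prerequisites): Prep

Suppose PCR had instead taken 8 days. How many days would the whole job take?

32

Baseline: Prep→Extract→Sequence→Quantify = 8+12+6+6 = 32 → 32 days.
PCR has 7 days of float (longest path through it is 25).
No other chain overtakes it, so the finish is 32 days.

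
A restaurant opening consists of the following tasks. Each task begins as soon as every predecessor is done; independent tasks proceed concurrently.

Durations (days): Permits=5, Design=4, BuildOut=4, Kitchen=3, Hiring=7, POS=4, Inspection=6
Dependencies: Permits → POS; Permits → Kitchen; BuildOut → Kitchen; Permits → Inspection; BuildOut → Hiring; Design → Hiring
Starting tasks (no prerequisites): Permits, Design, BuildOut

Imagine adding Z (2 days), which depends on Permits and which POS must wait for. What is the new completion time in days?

Originally the project takes 11 days.
With Z inserted, POS now waits for max(Permits, Z).
New critical path: Permits→Z→POS = 5+2+4 = 11 ⇒ 11 days.

11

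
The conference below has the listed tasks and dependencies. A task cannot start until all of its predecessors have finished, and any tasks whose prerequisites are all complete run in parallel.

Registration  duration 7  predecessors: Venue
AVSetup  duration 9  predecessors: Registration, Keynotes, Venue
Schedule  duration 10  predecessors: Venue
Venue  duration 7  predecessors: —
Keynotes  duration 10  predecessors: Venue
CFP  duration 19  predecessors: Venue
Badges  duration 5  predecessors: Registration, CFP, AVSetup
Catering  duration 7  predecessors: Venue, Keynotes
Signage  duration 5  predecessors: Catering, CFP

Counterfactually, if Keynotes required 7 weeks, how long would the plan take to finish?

The binding path is Venue→Keynotes→AVSetup→Badges = 7+10+9+5 = 31; finish at 31 weeks.
Keynotes lies on that path, so at 7 weeks the path becomes 28 weeks.
New critical path: Venue→CFP→Badges = 7+19+5 = 31 ⇒ 31 weeks.

31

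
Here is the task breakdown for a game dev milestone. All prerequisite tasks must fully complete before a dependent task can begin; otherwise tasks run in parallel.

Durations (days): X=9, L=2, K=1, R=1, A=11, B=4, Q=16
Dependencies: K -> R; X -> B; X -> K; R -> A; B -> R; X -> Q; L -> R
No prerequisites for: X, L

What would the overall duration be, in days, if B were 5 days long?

26

The binding path is X→B→R→A = 9+4+1+11 = 25; finish at 25 days.
Since B is critical, the +1 change carries straight to that chain (now 26 days).
The critical path is still X→B→R→A; finish is now 26 days.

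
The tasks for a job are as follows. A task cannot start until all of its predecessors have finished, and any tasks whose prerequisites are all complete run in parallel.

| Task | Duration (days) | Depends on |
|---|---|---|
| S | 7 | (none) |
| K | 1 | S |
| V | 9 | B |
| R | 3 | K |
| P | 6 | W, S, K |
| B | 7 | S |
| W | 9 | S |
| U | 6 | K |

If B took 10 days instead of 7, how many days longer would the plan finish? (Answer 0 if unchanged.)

3

The binding path is S→B→V = 7+7+9 = 23; finish at 23 days.
B lies on that path, so at 10 days the path becomes 26 days.
The critical path is still S→B→V; finish is now 26 days.
Change in finish: 26 − 23 = +3 days.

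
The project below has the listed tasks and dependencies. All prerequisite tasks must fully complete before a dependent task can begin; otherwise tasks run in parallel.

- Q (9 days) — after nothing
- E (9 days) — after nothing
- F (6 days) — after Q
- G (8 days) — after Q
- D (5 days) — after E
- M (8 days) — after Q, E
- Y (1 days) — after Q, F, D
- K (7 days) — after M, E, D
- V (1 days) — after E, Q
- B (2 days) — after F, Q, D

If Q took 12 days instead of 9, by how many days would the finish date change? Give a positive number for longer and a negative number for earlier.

The binding path is Q→M→K = 9+8+7 = 24; finish at 24 days.
Q lies on that path, so at 12 days the path becomes 27 days.
The critical path is still Q→M→K; finish is now 27 days.
Change in finish: 27 − 24 = +3 days.

3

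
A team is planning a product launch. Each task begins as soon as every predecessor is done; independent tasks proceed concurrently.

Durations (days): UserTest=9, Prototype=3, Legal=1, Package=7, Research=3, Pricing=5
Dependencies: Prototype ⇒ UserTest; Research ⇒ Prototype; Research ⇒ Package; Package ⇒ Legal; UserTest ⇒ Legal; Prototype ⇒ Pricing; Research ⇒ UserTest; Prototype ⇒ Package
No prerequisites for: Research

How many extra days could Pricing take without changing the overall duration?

Research→Prototype→UserTest→Legal = 3+3+9+1 = 16 sets the makespan at 16 days.
Pricing finishes as early as 11 and must finish by 16.
Float = 16 − 11 = 5.

5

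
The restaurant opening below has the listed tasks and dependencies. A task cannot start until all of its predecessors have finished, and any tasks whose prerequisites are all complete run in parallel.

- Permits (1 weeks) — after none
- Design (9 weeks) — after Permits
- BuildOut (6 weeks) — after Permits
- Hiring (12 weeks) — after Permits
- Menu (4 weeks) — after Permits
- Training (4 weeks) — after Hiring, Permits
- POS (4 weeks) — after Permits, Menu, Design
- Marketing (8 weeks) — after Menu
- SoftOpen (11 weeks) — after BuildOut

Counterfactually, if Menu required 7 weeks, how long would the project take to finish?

As given, the longest chain is Permits→BuildOut→SoftOpen = 1+6+11 = 18, so the finish is 18 weeks.
The longest path through Menu is only 13 weeks, so Menu has float 5.
That remains the longest chain; total 18 weeks.

18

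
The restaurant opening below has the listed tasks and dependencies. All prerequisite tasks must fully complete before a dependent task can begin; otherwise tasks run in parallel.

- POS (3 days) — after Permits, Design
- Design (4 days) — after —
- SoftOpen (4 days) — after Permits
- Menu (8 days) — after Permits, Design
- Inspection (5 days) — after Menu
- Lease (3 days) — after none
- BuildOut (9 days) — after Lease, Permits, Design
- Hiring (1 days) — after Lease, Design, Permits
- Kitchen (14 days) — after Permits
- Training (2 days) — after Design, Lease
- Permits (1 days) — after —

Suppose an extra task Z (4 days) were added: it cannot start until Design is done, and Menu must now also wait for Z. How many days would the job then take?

21

Originally the job takes 17 days.
With Z inserted, Menu now waits for max(Permits, Design, Z).
New critical path: Design→Z→Menu→Inspection = 4+4+8+5 = 21 ⇒ 21 days.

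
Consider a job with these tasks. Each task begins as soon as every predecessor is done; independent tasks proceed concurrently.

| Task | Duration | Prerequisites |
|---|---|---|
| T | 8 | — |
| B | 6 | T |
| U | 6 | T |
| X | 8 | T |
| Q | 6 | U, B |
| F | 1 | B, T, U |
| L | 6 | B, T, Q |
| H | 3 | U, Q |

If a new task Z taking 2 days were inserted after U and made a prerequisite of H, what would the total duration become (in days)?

26

Originally the job takes 26 days.
With Z inserted, H now waits for max(U, Q, Z).
New critical path: T→B→Q→L = 8+6+6+6 = 26 ⇒ 26 days.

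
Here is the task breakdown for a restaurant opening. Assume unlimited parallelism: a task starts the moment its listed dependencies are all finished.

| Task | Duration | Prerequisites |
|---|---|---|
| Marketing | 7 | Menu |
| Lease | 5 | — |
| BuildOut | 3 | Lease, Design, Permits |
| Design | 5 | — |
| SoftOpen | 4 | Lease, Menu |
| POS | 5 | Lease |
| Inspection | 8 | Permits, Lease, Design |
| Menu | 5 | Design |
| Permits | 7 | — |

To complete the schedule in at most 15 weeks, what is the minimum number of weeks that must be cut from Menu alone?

2

Current finish: 17 weeks; target: 15.
Menu is on every critical path, so each week cut from Menu cuts the finish by one (this holds down to a finish of 15).
Need 17 − 15 = 2 weeks off Menu → Menu becomes 3 weeks, finish becomes 15.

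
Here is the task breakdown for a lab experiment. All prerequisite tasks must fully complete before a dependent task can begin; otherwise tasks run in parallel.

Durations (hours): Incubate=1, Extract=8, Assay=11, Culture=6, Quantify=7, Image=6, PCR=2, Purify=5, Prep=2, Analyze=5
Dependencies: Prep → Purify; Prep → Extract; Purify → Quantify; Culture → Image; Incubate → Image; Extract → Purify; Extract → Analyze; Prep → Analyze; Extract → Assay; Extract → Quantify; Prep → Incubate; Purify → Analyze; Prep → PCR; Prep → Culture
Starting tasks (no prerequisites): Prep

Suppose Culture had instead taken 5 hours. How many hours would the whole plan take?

Actual critical path: Prep→Extract→Purify→Quantify = 2+8+5+7 = 22 ⇒ 22 hours.
The longest path through Culture is only 14 hours, so Culture has float 8.
That remains the longest chain; total 22 hours.

22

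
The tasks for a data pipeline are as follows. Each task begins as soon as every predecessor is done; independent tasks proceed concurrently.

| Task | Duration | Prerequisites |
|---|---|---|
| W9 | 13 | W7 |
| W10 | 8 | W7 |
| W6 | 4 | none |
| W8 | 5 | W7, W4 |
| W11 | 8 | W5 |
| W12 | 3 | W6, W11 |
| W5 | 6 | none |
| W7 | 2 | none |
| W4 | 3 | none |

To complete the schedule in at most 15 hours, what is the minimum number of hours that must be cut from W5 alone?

Current finish: 17 hours; target: 15.
W5 is on every critical path, so each hour cut from W5 cuts the finish by one (this holds down to a finish of 15).
Need 17 − 15 = 2 hours off W5 → W5 becomes 4 hours, finish becomes 15.

2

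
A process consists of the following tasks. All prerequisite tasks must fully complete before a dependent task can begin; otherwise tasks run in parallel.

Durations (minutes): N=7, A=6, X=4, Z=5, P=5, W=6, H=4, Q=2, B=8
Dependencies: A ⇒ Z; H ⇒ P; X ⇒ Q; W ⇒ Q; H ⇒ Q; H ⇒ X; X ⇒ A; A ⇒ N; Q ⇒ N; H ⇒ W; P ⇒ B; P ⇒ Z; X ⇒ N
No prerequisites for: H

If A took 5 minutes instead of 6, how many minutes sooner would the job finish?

Actual critical path: H→X→A→N = 4+4+6+7 = 21 ⇒ 21 minutes.
Since A is critical, the -1 change carries straight to that chain (now 20 minutes).
No other chain overtakes it, so the finish is 20 minutes.
Change in finish: 20 − 21 = -1 minutes.

1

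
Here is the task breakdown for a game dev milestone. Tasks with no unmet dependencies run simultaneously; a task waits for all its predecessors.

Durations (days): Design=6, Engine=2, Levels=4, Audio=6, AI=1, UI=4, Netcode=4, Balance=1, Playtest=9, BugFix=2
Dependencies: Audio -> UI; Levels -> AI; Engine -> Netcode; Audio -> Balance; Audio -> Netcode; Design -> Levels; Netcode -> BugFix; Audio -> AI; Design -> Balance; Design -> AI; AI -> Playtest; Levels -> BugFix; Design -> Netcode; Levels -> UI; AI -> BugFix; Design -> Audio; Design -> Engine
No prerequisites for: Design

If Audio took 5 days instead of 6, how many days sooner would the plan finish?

1

As given, the longest chain is Design→Audio→AI→Playtest = 6+6+1+9 = 22, so the finish is 22 days.
Audio lies on that path, so at 5 days the path becomes 21 days.
That remains the longest chain; total 21 days.
Change in finish: 21 − 22 = -1 days.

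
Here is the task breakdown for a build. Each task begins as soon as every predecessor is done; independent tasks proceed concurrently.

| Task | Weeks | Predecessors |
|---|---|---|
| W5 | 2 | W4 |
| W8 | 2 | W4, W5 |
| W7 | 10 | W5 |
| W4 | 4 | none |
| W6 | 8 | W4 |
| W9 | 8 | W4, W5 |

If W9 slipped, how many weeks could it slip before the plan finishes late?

W4→W5→W7 = 4+2+10 = 16 sets the makespan at 16 weeks.
Longest path through W9: 14 weeks (earliest finish 14, latest finish 16).
So W9 can slip 16 − 14 = 2 weeks.

2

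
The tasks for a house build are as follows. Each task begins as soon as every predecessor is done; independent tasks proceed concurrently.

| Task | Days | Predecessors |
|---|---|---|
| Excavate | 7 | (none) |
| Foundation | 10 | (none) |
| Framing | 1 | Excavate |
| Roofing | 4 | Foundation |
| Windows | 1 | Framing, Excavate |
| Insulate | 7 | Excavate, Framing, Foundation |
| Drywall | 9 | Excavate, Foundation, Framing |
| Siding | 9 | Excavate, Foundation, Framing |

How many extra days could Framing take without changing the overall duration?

The longest chain is Foundation→Drywall = 10+9 = 19; overall finish 19 days.
Longest path through Framing: 17 days (earliest finish 8, latest finish 10).
So Framing can slip 10 − 8 = 2 days.

2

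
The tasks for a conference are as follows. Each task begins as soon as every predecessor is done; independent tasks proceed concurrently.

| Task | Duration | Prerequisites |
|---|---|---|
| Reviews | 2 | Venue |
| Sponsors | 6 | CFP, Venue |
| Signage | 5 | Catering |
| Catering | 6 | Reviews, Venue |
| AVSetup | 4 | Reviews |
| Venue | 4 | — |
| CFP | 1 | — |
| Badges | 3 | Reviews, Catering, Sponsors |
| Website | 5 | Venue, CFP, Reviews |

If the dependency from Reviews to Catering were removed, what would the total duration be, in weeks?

15

With the dependency in place, Venue→Reviews→Catering→Signage = 4+2+6+5 = 17 sets the finish at 17 weeks.
Without Reviews→Catering, Catering's earliest start moves from 6 to 4.
New critical path: Venue→Catering→Signage = 4+6+5 = 15 ⇒ 15 weeks.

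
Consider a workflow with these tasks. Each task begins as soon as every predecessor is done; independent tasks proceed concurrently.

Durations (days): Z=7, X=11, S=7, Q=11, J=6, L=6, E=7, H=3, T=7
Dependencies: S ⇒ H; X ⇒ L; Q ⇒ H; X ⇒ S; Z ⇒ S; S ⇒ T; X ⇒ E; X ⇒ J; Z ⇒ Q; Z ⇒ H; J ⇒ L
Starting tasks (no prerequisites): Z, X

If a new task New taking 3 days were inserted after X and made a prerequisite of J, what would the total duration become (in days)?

26

Originally the schedule takes 25 days.
With New inserted, J now waits for max(X, New).
New critical path: X→New→J→L = 11+3+6+6 = 26 ⇒ 26 days.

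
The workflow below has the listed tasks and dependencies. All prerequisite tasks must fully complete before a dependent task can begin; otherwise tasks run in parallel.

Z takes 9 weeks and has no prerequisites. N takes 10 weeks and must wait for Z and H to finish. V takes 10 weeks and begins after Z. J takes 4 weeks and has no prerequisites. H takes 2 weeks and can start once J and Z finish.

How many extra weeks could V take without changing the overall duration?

2

Z→H→N = 9+2+10 = 21 sets the makespan at 21 weeks.
Longest path through V: 19 weeks (earliest finish 19, latest finish 21).
Float = 21 − 19 = 2.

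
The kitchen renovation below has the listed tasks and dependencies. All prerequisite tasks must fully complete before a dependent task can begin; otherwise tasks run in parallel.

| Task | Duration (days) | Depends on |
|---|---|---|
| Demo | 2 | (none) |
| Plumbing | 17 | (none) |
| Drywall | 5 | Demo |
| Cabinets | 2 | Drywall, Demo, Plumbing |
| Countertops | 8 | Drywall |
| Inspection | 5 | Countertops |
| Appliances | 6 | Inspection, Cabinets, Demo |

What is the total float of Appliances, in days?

The longest chain is Demo→Drywall→Countertops→Inspection→Appliances = 2+5+8+5+6 = 26; overall finish 26 days.
Appliances finishes as early as 26 and must finish by 26.
Float = 26 − 26 = 0.

0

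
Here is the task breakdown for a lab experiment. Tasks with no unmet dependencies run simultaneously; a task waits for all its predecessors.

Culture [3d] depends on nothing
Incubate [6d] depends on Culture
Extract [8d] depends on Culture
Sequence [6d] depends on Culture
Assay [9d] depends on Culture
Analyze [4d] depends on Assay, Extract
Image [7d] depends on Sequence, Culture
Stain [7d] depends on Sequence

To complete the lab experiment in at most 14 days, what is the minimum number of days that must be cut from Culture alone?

2

Current finish: 16 days; target: 14.
Culture is on every critical path, so each day cut from Culture cuts the finish by one (this holds down to a finish of 14).
Need 16 − 14 = 2 days off Culture → Culture becomes 1 day, finish becomes 14.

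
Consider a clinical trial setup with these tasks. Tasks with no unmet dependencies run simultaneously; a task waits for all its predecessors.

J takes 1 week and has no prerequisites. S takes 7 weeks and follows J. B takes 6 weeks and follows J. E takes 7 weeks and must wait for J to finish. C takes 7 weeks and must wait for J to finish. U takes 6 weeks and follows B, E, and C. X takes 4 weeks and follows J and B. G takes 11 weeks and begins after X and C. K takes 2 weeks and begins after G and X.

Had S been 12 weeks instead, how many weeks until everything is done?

24

Critical path before the change: J→B→X→G→K = 1+6+4+11+2 = 24 giving 24 weeks.
The longest path through S is only 8 weeks, so S has float 16.
That remains the longest chain; total 24 weeks.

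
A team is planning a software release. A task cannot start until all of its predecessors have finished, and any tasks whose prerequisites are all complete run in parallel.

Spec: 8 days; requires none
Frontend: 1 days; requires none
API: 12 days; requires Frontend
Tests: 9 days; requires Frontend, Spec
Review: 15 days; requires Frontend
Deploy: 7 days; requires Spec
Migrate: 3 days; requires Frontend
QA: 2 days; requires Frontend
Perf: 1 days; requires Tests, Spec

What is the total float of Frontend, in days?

2

The longest chain is Spec→Tests→Perf = 8+9+1 = 18; overall finish 18 days.
Longest path through Frontend: 16 days (earliest finish 1, latest finish 3).
Float = 18 − 16 = 2.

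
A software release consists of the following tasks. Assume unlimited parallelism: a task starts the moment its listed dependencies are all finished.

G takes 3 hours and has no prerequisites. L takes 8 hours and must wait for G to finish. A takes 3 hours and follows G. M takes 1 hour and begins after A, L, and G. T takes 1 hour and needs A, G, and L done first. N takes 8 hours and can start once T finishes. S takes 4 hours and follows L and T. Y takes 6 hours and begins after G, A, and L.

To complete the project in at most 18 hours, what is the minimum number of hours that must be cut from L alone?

2

Current finish: 20 hours; target: 18.
L is on every critical path, so each hour cut from L cuts the finish by one (this holds down to a finish of 15).
Need 20 − 18 = 2 hours off L → L becomes 6 hours, finish becomes 18.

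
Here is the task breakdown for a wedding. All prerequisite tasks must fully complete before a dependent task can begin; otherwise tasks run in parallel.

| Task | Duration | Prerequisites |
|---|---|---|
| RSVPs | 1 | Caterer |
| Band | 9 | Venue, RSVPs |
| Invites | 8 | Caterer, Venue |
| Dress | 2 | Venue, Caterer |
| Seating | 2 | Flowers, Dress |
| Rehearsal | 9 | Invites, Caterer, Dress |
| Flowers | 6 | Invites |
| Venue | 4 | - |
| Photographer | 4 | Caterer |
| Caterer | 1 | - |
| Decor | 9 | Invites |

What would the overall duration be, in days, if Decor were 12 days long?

Baseline: Venue→Invites→Decor = 4+8+9 = 21 → 21 days.
Decor lies on that path, so at 12 days the path becomes 24 days.
No other chain overtakes it, so the finish is 24 days.

24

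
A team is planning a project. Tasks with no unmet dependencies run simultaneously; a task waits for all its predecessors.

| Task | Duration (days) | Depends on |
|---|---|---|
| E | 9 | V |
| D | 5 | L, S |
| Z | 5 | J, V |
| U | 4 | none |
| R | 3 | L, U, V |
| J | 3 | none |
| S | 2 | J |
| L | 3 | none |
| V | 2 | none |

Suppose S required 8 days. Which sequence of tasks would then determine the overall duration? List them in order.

The binding path is V→E = 2+9 = 11; finish at 11 days.
The longest path through S is only 10 days, so S has float 1.
New critical path: J→S→D = 3+8+5 = 16 ⇒ 16 days.

J, S, D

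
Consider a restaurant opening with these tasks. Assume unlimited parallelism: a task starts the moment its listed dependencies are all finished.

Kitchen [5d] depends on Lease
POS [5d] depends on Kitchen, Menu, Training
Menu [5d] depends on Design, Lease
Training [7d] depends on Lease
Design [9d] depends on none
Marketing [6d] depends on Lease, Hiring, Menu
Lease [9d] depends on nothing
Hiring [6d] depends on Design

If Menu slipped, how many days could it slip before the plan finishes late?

1

Critical path: Lease→Training→POS = 9+7+5 = 21, so the finish is 21 days.
Menu finishes as early as 14 and must finish by 15.
So Menu can slip 15 − 14 = 1 day.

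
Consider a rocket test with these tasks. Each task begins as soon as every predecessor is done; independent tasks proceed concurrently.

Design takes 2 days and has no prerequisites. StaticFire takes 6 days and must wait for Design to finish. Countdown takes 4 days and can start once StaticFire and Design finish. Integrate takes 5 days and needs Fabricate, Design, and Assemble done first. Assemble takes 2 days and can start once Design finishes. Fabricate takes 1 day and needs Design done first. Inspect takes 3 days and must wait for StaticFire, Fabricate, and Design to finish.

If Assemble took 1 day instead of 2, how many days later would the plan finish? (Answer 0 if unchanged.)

0

Baseline: Design→StaticFire→Countdown = 2+6+4 = 12 → 12 days.
Assemble has 3 days of float (longest path through it is 9).
The critical path is still Design→StaticFire→Countdown; finish is now 12 days.
Change in finish: 12 − 12 = +0 days.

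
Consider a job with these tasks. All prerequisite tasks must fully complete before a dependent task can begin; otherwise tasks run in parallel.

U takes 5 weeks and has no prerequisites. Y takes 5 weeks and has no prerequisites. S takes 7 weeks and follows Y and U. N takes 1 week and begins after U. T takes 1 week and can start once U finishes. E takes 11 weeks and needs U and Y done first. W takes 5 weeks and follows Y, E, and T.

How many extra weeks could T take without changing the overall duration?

Critical path: U→E→W = 5+11+5 = 21, so the finish is 21 weeks.
The longest chain containing T totals 11 weeks.
Slack of T = 15 − 5 = 10 weeks.

10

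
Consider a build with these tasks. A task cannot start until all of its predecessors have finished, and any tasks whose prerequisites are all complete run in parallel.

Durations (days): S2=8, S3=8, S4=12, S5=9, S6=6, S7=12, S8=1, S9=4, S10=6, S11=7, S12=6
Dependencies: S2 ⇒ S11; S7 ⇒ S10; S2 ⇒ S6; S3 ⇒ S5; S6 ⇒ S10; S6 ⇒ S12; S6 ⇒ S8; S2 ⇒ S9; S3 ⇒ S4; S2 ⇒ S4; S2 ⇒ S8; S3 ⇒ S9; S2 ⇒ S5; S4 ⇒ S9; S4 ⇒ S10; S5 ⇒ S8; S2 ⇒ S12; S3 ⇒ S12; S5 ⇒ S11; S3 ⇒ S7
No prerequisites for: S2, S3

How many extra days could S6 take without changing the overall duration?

6

The longest chain is S2→S4→S10 = 8+12+6 = 26; overall finish 26 days.
S6 finishes as early as 14 and must finish by 20.
Float = 26 − 20 = 6.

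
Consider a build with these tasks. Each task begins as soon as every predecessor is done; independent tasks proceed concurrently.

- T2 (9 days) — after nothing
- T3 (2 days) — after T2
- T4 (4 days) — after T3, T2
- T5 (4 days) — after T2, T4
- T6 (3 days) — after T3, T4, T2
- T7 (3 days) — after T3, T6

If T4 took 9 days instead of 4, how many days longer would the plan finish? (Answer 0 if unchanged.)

5

As given, the longest chain is T2→T3→T4→T6→T7 = 9+2+4+3+3 = 21, so the finish is 21 days.
T4 is on the critical path; changing it to 9 makes that path 26 days.
That remains the longest chain; total 26 days.
Change in finish: 26 − 21 = +5 days.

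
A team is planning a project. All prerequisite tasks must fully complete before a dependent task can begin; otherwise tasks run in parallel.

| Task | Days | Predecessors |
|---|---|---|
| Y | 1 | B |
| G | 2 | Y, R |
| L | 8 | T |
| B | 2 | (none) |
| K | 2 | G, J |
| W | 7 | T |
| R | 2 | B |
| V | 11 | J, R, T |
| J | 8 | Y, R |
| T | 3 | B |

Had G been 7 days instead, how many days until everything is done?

23

Actual critical path: B→R→J→V = 2+2+8+11 = 23 ⇒ 23 days.
The longest path through G is only 8 days, so G has float 15.
That remains the longest chain; total 23 days.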